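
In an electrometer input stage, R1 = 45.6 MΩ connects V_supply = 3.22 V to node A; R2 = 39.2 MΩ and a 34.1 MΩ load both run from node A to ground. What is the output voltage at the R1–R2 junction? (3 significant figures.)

First combine the lower leg with the load: R2 ‖ R_L = 18.24 MΩ.
Now apply the divider: V_out = 3.22 × 0.2857 = 0.9199 V.

V_out ≈ 0.920 V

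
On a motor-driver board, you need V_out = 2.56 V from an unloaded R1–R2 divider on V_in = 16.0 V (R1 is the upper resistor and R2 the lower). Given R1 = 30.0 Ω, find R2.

The divider ratio is R2/(R1+R2) = 2.56/16.0 = 0.1600.
R2 = R1 · 0.1600/(1 − 0.1600) = 5.714 Ω.

R2 ≈ 5.71 Ω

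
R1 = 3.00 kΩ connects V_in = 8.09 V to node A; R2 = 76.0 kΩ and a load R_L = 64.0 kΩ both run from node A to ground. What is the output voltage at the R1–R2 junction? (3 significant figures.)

First combine the lower leg with the load: R2 ‖ R_L = 34.74 kΩ.
Voltage divider with the loaded lower leg: V_out = 8.09 × 34.74/(3.00 + 34.74) = 8.09 × 0.9205 = 7.447 V.
(Unloaded it would be 7.78 V; the load pulls it down.)

V_out ≈ 7.45 V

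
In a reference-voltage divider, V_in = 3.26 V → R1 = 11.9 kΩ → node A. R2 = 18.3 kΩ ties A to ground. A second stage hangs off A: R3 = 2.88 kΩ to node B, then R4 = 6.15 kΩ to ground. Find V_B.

Looking into the second stage from A: R3 + R4 = 9.030 kΩ appears in parallel with R2.
Effective lower resistance at A: R2 ‖ 9.030 = 6.046 kΩ.
First divider: V_A = V_in · 6.046/(11.9 + 6.046) = 1.098 V.
Stage 2 is unloaded, so V_B = V_A · R4/(R3+R4) = 1.098 × 6.15/9.030 = 0.7480 V.

V_B ≈ 0.748 V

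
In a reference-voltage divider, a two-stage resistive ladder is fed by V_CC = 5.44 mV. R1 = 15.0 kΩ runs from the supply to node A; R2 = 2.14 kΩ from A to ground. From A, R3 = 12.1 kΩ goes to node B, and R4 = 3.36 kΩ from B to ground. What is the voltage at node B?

V_B ≈ 0.132 mV

The second stage (R3 + R4 = 15.46 kΩ) loads node A in parallel with R2.
Effective lower resistance at A: R2 ‖ 15.46 = 1.880 kΩ.
First divider: V_A = V_CC · 1.880/(15.0 + 1.880) = 0.6058 mV.
V_B = V_A × 0.2173 = 0.1317 mV.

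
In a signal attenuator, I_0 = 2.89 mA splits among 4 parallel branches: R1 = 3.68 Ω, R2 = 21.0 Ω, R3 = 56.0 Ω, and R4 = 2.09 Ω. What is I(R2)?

Total conductance ΣG = 1/3.68 + 1/21.0 + 1/56.0 + 1/2.09 = 0.8157 (units of 1/Ω).
R2 takes the fraction G_k/ΣG = 0.04762/0.8157 = 0.05838, so I = 2.89 × 0.05838 = 0.1687 mA.

I ≈ 0.169 mA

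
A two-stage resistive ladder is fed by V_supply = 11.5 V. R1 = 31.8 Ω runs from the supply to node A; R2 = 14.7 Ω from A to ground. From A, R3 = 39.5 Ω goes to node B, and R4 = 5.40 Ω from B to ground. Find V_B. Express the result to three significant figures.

V_B ≈ 0.357 V

Node A sees R2 in parallel with the series input of stage 2, R3 + R4 = 44.90 Ω.
Effective lower resistance at A: R2 ‖ 44.90 = 11.07 Ω.
First divider: V_A = V_supply · 11.07/(31.8 + 11.07) = 2.970 V.
Then the unloaded second divider: V_B = V_A × R4/(R3+R4) = 2.970 × 0.1203 = 0.3572 V.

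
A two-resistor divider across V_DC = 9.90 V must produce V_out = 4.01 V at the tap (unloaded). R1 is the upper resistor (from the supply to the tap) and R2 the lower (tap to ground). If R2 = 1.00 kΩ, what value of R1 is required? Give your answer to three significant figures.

R1 ≈ 1.47 kΩ

Required fraction k = V_out/V_DC = 0.4051.
Rearranging, R1 = R2·(1−k)/k = 1.00 × 1.469 = 1.469 kΩ.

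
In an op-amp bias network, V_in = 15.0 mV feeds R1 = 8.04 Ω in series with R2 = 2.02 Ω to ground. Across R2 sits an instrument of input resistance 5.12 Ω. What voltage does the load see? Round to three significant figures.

The load sits in parallel with R2, giving an effective lower resistance R2' = R2·R_L/(R2+R_L) = 1.449 Ω.
Then V_out = V_in · R2'/(R1 + R2') = 15.0 × 1.449/9.489 = 2.290 mV.

V_out ≈ 2.29 mV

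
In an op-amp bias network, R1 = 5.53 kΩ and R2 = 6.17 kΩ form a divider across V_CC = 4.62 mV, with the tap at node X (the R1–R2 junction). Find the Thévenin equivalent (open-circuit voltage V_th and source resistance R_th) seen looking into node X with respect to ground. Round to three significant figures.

V_th ≈ 2.44 mV, R_th ≈ 2.92 kΩ

With X open, the divider is unloaded: V_th = 4.62 × 6.17/11.70 = 2.436 mV.
Zeroing V_CC shorts the top of R1 to ground, so R_th = R1 ‖ R2 = 2.916 kΩ.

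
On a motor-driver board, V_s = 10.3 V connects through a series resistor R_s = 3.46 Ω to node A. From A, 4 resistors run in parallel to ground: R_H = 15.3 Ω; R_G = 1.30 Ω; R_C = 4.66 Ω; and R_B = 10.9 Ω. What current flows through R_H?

Parallel bank: R_p = 1/(1/15.3 + 1/1.30 + 1/4.66 + 1/10.9) = 0.8765 Ω.
Node voltage V_A = V_s · R_p/(R_s + R_p) = 10.3 × 0.2021 = 2.082 V.
Branch current I = V_A/R_H = 2.082/15.3 = 0.1361 A.

I ≈ 0.136 A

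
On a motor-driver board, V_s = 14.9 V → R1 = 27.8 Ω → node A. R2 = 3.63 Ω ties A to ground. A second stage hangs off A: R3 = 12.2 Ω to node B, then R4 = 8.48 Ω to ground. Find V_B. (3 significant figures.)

V_B ≈ 0.611 V

Looking into the second stage from A: R3 + R4 = 20.68 Ω appears in parallel with R2.
R2 ‖ (R3+R4) = 3.088 Ω.
V_A = 14.9 × 3.088/(27.8 + 3.088) = 1.490 V.
Stage 2 is unloaded, so V_B = V_A · R4/(R3+R4) = 1.490 × 8.48/20.68 = 0.6108 V.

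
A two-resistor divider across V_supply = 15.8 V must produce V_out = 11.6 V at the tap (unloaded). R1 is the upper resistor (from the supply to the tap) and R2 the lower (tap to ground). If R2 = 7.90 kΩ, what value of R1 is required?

The divider ratio is R2/(R1+R2) = 11.6/15.8 = 0.7342.
So R1 = R2 · (V_supply/V_out − 1) = 7.90 × (15.8/11.6 − 1) = 7.90 × 0.3621 = 2.860 kΩ.

R1 ≈ 2.86 kΩ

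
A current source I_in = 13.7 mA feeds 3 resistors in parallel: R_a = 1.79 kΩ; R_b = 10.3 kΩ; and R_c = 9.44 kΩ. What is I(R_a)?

I ≈ 10.0 mA

Conductances: ΣG = 1/1.79 + 1/10.3 + 1/9.44 = 0.7617 (1/kΩ).
R_a takes the fraction G_k/ΣG = 0.5587/0.7617 = 0.7335, so I = 13.7 × 0.7335 = 10.05 mA.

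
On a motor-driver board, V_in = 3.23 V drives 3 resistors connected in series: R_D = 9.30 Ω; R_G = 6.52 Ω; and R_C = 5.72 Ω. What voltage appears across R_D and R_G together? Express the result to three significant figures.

V ≈ 2.37 V

Total series resistance ΣR = 9.30 + 6.52 + 5.72 = 21.54 Ω.
R_{R_D..R_G} = 9.30 + 6.52 = 15.82 Ω.
Voltage divider: V = V_in · (15.82 / 21.54) = 3.23 × 0.7344 = 2.372 V.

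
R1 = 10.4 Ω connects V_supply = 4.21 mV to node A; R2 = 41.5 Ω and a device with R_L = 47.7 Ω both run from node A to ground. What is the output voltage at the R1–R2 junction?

V_out ≈ 2.87 mV

First combine the lower leg with the load: R2 ‖ R_L = 22.19 Ω.
Then V_out = V_supply · R2'/(R1 + R2') = 4.21 × 22.19/32.59 = 2.867 mV.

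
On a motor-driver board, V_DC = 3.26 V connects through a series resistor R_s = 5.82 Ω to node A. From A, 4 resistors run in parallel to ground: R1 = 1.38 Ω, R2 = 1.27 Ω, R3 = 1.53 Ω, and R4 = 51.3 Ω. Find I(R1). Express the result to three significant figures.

Equivalent of the parallel group: R_p = 0.4576 Ω.
V_A by voltage divider: V_A = 3.26 × 0.4576/(5.82 + 0.4576) = 0.2377 V.
I(R1) = V_A / R1 = 0.2377/1.38 = 0.1722 A.

I ≈ 0.172 A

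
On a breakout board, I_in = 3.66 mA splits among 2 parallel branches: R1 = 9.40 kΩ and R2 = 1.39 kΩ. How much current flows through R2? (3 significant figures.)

Two-branch current divider: I_k = I_in · R_other/(R_1 + R_2).
So I = 3.66 × 9.40/10.79 = 3.189 mA.

I ≈ 3.19 mA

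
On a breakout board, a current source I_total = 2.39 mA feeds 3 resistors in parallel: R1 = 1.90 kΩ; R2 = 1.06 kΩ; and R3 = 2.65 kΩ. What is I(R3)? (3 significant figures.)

Conductances: ΣG = 1/1.90 + 1/1.06 + 1/2.65 = 1.847 (1/kΩ).
By the current-divider rule, I = I_total · G_k/ΣG = 2.39 × 0.2043 = 0.4883 mA.

I ≈ 0.488 mA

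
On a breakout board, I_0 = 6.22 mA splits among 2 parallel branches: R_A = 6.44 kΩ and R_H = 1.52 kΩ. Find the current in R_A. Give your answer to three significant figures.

I ≈ 1.19 mA

With just two branches, the current splits inversely with resistance.
So I = 6.22 × 1.52/7.960 = 1.188 mA.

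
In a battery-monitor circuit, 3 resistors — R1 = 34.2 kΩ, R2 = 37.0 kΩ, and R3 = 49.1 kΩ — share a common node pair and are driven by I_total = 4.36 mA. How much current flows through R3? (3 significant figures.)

Total conductance ΣG = 1/34.2 + 1/37.0 + 1/49.1 = 0.07663 (units of 1/kΩ).
Current divider: I(R3) = I_total · G_k/ΣG = 4.36 × (0.02037/0.07663) = 4.36 × 0.2658 = 1.159 mA.

I ≈ 1.16 mA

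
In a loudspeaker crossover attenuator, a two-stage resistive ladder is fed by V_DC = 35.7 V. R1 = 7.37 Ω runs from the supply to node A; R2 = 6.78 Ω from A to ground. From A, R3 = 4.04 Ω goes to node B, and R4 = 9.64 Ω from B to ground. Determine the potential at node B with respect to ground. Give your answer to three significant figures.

Node A sees R2 in parallel with the series input of stage 2, R3 + R4 = 13.68 Ω.
R2 ‖ (R3+R4) = 4.533 Ω.
First divider: V_A = V_DC · 4.533/(7.37 + 4.533) = 13.60 V.
V_B = V_A × 0.7047 = 9.581 V.

V_B ≈ 9.58 V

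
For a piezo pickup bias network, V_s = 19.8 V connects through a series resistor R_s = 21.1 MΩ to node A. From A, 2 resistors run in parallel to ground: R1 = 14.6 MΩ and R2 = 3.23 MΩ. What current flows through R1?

I ≈ 0.151 µA

Equivalent of the parallel group: R_p = 2.645 MΩ.
V_A = 19.8 × 2.645/23.74 = 2.205 V.
Branch current I = V_A/R1 = 2.205/14.6 = 0.1511 µA.
(Equivalently: I_total = 0.8339 µA, then current-divider fraction G_k/ΣG = 0.1812.)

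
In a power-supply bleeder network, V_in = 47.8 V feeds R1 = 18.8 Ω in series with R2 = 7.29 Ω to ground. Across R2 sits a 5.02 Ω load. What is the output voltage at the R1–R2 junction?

First combine the lower leg with the load: R2 ‖ R_L = 2.973 Ω.
Voltage divider with the loaded lower leg: V_out = 47.8 × 2.973/(18.8 + 2.973) = 47.8 × 0.1365 = 6.527 V.

V_out ≈ 6.53 V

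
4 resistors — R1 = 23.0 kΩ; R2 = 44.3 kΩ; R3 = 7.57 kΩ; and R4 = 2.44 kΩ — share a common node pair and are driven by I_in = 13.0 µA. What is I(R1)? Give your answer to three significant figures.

I ≈ 0.930 µA

Conductances: ΣG = 1/23.0 + 1/44.3 + 1/7.57 + 1/2.44 = 0.6080 (1/kΩ).
R1 takes the fraction G_k/ΣG = 0.04348/0.6080 = 0.07151, so I = 13.0 × 0.07151 = 0.9297 µA.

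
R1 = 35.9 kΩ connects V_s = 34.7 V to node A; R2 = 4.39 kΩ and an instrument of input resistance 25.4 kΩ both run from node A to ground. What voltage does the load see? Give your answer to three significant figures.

V_out ≈ 3.28 V

First combine the lower leg with the load: R2 ‖ R_L = 3.743 kΩ.
Then V_out = V_s · R2'/(R1 + R2') = 34.7 × 3.743/39.64 = 3.276 V.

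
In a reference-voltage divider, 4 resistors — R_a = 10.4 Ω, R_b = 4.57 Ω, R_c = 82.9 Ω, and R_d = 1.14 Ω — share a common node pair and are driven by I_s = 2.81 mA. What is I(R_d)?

I ≈ 2.05 mA

ΣG = 1/10.4 + 1/4.57 + 1/82.9 + 1/1.14 = 1.204.
By the current-divider rule, I = I_s · G_k/ΣG = 2.81 × 0.7284 = 2.047 mA.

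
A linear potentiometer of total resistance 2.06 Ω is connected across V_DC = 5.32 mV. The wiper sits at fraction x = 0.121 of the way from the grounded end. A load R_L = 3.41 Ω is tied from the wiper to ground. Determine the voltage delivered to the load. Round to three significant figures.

The pot divides into 1.811 Ω above the wiper and 0.2493 Ω below.
(x·R_p) ‖ R_L = 0.2323 Ω.
V_out = 5.32 × 0.2323/(1.811 + 0.2323) = 0.6049 mV.

V_out ≈ 0.605 mV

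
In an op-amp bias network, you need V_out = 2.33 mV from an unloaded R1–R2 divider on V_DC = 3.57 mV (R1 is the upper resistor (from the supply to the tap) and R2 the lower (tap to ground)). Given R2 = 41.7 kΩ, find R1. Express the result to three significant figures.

V_out/V_DC = R2/(R1+R2) = 0.6527.
Rearranging, R1 = R2·(1−k)/k = 41.7 × 0.5322 = 22.19 kΩ.

R1 ≈ 22.2 kΩ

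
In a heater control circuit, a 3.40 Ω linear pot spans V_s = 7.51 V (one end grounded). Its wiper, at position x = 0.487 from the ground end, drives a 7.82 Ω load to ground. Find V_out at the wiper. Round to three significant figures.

V_out ≈ 3.30 V

Split the track: R_lower = x·R_p = 1.656 Ω, R_upper = (1−x)·R_p = 1.744 Ω.
(x·R_p) ‖ R_L = 1.366 Ω.
Loaded-divider output: V_out = 7.51 × 0.4393 = 3.299 V.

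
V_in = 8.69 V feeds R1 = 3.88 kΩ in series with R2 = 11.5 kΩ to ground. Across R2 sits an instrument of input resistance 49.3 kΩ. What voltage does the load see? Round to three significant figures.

R2 ‖ R_L = (11.5 × 49.3)/(11.5 + 49.3) = 9.325 kΩ.
Now apply the divider: V_out = 8.69 × 0.7062 = 6.137 V.

V_out ≈ 6.14 V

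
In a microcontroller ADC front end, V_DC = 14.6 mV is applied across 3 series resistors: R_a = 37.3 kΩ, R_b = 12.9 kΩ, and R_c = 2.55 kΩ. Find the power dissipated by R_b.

Series current I = V_DC/ΣR = 14.6/52.75 = 0.2768 µA.
P = I²R = 0.07661 × 12.9 = 0.9882 nW.

P ≈ 0.988 nW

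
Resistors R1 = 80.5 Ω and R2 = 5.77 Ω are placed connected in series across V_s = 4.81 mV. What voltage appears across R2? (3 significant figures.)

V ≈ 0.322 mV

Total series resistance ΣR = 80.5 + 5.77 = 86.27 Ω.
By the voltage-divider rule, V = 4.81 × 5.770/86.27 = 0.3217 mV.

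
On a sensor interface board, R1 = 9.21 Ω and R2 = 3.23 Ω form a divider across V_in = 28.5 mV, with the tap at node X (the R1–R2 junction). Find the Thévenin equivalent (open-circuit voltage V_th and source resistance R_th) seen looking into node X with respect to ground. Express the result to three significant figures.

V_th ≈ 7.40 mV, R_th ≈ 2.39 Ω

V_th is the unloaded tap voltage: V_in · R2/(R1+R2) = 28.5 × 0.2596 = 7.400 mV.
Zeroing V_in shorts the top of R1 to ground, so R_th = R1 ‖ R2 = 2.391 Ω.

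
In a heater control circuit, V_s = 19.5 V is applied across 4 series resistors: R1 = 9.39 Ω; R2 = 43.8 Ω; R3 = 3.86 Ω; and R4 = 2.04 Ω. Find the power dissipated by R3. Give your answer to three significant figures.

P ≈ 0.420 W

The common current is I = 19.5/59.09 = 0.3300 A.
P = I²R = 0.1089 × 3.86 = 0.4204 W.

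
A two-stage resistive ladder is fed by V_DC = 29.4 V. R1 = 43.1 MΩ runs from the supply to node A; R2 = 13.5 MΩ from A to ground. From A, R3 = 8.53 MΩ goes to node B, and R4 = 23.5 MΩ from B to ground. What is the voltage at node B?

V_B ≈ 3.89 V

Looking into the second stage from A: R3 + R4 = 32.03 MΩ appears in parallel with R2.
Effective lower resistance at A: R2 ‖ 32.03 = 9.497 MΩ.
So V_A = 29.4 × 0.1806 = 5.309 V.
V_B = V_A × 0.7337 = 3.895 V.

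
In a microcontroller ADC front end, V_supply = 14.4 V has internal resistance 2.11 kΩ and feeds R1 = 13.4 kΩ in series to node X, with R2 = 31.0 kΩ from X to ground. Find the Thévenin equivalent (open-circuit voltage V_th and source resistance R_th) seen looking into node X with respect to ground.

R1' = 2.11 + 13.4 = 15.51 kΩ (source resistance + R1).
With X open, the divider is unloaded: V_th = 14.4 × 31.0/46.51 = 9.598 V.
With V_supply suppressed (replaced by a short), R_th = R1' ‖ R2 = (15.51 × 31.0)/(15.51 + 31.0) = 10.34 kΩ.

V_th ≈ 9.60 V, R_th ≈ 10.3 kΩ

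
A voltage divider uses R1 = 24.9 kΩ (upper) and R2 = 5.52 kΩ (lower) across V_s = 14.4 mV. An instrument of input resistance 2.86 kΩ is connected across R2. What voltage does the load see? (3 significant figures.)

R2 ‖ R_L = (5.52 × 2.86)/(5.52 + 2.86) = 1.884 kΩ.
Now apply the divider: V_out = 14.4 × 0.07034 = 1.013 mV.
(Unloaded it would be 2.61 mV; the load pulls it down.)

V_out ≈ 1.01 mV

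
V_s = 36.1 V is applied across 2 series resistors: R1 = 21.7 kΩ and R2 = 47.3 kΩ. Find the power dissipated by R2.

P ≈ 12.9 mW

The common current is I = 36.1/69.00 = 0.5232 mA.
P = I²R = 0.2737 × 47.3 = 12.95 mW.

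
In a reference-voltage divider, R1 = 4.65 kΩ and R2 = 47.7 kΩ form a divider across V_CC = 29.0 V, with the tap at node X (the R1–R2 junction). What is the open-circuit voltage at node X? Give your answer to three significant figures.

Open-circuit (no load on X): V_th = V_CC · R2/(R1 + R2) = 29.0 × 47.7/(4.650 + 47.7) = 26.42 V.

V_th ≈ 26.4 V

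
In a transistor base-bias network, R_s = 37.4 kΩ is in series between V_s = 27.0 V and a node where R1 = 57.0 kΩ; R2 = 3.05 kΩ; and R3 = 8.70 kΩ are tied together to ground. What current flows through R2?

I ≈ 0.486 mA

Equivalent of the parallel group: R_p = 2.172 kΩ.
Node voltage V_A = V_s · R_p/(R_s + R_p) = 27.0 × 0.05489 = 1.482 V.
Branch current I = V_A/R2 = 1.482/3.05 = 0.4859 mA.
(Check via current divider: I_total = 0.6823 mA; share G_k/ΣG = 0.7122 → same result.)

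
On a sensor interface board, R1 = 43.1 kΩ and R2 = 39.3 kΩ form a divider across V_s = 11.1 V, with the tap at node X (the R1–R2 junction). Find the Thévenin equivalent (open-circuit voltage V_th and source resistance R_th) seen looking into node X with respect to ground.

With X open, the divider is unloaded: V_th = 11.1 × 39.3/82.40 = 5.294 V.
Looking into X with the source shorted: R_th = R1·R2/(R1+R2) = 43.10 × 39.3/82.40 = 20.56 kΩ.

V_th ≈ 5.29 V, R_th ≈ 20.6 kΩ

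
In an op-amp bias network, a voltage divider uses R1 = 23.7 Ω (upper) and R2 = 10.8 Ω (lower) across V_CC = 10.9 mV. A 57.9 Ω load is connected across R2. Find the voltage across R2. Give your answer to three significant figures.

R2 ‖ R_L = (10.8 × 57.9)/(10.8 + 57.9) = 9.102 Ω.
Voltage divider with the loaded lower leg: V_out = 10.9 × 9.102/(23.7 + 9.102) = 10.9 × 0.2775 = 3.025 mV.
(Unloaded it would be 3.41 mV; the load pulls it down.)

V_out ≈ 3.02 mV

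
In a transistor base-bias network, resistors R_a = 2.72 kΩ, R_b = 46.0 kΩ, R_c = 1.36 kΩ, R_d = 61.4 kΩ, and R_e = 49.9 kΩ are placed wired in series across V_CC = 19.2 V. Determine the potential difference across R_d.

Series total: ΣR = 2.72 + 46.0 + 1.36 + 61.4 + 49.9 = 161.4 kΩ.
By the voltage-divider rule, V = 19.2 × 61.40/161.4 = 7.305 V.

V ≈ 7.30 V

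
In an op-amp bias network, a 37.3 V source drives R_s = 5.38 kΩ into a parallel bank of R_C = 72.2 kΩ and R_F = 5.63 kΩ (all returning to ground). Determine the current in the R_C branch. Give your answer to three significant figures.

Equivalent of the parallel group: R_p = 5.223 kΩ.
Node voltage V_A = V_DC · R_p/(R_s + R_p) = 37.3 × 0.4926 = 18.37 V.
Branch current I = V_A/R_C = 18.37/72.2 = 0.2545 mA.

I ≈ 0.254 mA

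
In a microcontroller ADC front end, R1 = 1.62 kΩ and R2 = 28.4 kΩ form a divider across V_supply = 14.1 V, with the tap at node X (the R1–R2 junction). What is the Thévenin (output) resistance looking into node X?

R_th ≈ 1.53 kΩ

With V_supply suppressed (replaced by a short), R_th = R1 ‖ R2 = (1.620 × 28.4)/(1.620 + 28.4) = 1.533 kΩ.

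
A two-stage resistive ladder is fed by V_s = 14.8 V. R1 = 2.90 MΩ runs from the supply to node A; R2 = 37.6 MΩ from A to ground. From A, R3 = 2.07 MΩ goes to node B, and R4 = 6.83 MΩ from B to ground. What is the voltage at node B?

Node A sees R2 in parallel with the series input of stage 2, R3 + R4 = 8.900 MΩ.
R2 ‖ (R3+R4) = 7.197 MΩ.
V_A = 14.8 × 7.197/(2.90 + 7.197) = 10.55 V.
Then the unloaded second divider: V_B = V_A × R4/(R3+R4) = 10.55 × 0.7674 = 8.096 V.

V_B ≈ 8.10 V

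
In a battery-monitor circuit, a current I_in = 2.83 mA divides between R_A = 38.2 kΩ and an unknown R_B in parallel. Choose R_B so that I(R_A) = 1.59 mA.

In a two-way split, I_A/I_in = R_B/(R_A + R_B).
1.59/2.83 = R_B/(R_A + R_B) → R_B = R_A · (0.5618)/(1 − 0.5618) = 38.2 × 1.282 = 48.98 kΩ.

R_B ≈ 49.0 kΩ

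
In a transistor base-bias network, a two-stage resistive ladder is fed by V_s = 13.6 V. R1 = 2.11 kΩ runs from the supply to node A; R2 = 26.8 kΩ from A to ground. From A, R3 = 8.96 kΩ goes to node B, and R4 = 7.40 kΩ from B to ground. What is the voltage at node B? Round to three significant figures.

V_B ≈ 5.09 V

Node A sees R2 in parallel with the series input of stage 2, R3 + R4 = 16.36 kΩ.
Effective lower resistance at A: R2 ‖ 16.36 = 10.16 kΩ.
So V_A = 13.6 × 0.8280 = 11.26 V.
Then the unloaded second divider: V_B = V_A × R4/(R3+R4) = 11.26 × 0.4523 = 5.094 V.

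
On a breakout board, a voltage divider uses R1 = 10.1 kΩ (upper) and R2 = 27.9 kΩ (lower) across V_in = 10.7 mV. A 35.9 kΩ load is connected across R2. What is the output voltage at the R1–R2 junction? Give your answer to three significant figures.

V_out ≈ 6.51 mV

First combine the lower leg with the load: R2 ‖ R_L = 15.70 kΩ.
Voltage divider with the loaded lower leg: V_out = 10.7 × 15.70/(10.1 + 15.70) = 10.7 × 0.6085 = 6.511 mV.
(Unloaded it would be 7.86 mV; the load pulls it down.)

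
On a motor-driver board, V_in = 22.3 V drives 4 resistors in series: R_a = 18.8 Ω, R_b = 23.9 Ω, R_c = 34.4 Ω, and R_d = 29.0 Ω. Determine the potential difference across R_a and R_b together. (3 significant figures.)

Series total: ΣR = 18.8 + 23.9 + 34.4 + 29.0 = 106.1 Ω.
R_{R_a..R_b} = 18.8 + 23.9 = 42.70 Ω.
V = V_in · R/ΣR = 22.3 × 0.4025 = 8.975 V.

V ≈ 8.97 V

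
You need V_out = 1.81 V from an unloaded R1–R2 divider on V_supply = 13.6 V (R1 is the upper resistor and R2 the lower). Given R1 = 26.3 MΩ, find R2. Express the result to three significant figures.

V_out/V_supply = R2/(R1+R2) = 0.1331.
Rearranging, R2 = R1·k/(1−k) = 26.3 × 0.1535 = 4.038 MΩ.

R2 ≈ 4.04 MΩ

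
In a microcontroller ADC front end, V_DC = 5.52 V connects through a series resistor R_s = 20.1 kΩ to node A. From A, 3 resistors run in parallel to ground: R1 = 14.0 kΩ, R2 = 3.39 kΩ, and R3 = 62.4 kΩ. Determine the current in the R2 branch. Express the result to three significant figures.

I ≈ 0.187 mA

Equivalent of the parallel group: R_p = 2.615 kΩ.
V_A by voltage divider: V_A = 5.52 × 2.615/(20.1 + 2.615) = 0.6354 V.
I(R2) = V_A / R2 = 0.6354/3.39 = 0.1874 mA.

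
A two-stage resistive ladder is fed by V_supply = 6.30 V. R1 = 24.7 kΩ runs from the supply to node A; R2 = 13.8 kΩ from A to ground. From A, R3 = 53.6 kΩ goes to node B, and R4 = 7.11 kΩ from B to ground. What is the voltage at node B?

The second stage (R3 + R4 = 60.71 kΩ) loads node A in parallel with R2.
R2 ‖ (R3+R4) = 11.24 kΩ.
V_A = 6.30 × 11.24/(24.7 + 11.24) = 1.971 V.
Stage 2 is unloaded, so V_B = V_A · R4/(R3+R4) = 1.971 × 7.11/60.71 = 0.2308 V.

V_B ≈ 0.231 V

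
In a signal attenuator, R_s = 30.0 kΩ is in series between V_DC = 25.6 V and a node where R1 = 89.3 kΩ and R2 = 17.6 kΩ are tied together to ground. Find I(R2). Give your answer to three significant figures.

I ≈ 0.478 mA

Combine the parallel branches: R_p = (1/89.3 + 1/17.6)⁻¹ = 14.70 kΩ.
V_A by voltage divider: V_A = 25.6 × 14.70/(30.0 + 14.70) = 8.420 V.
I(R2) = V_A / R2 = 8.420/17.6 = 0.4784 mA.
(Check via current divider: I_total = 0.5727 mA; share G_k/ΣG = 0.8354 → same result.)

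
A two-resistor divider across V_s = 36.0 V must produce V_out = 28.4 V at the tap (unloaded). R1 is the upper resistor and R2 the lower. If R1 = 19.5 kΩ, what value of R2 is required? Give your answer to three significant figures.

Required fraction k = V_out/V_s = 0.7889.
Rearranging, R2 = R1·k/(1−k) = 19.5 × 3.737 = 72.87 kΩ.

R2 ≈ 72.9 kΩ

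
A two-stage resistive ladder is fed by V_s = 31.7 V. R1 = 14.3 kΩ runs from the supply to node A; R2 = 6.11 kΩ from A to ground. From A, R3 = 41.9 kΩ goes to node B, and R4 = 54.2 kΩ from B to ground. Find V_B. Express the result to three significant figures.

V_B ≈ 5.12 V

Looking into the second stage from A: R3 + R4 = 96.10 kΩ appears in parallel with R2.
R2 ‖ (R3+R4) = 5.745 kΩ.
V_A = 31.7 × 5.745/(14.3 + 5.745) = 9.085 V.
Stage 2 is unloaded, so V_B = V_A · R4/(R3+R4) = 9.085 × 54.2/96.10 = 5.124 V.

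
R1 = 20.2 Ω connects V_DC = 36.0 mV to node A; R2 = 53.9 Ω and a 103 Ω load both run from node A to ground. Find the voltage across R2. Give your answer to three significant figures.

R2 ‖ R_L = (53.9 × 103)/(53.9 + 103) = 35.38 Ω.
Now apply the divider: V_out = 36.0 × 0.6366 = 22.92 mV.

V_out ≈ 22.9 mV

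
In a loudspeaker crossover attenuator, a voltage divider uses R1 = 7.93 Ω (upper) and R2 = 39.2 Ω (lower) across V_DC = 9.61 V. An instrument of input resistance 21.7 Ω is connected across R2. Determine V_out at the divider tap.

V_out ≈ 6.13 V

R2 ‖ R_L = (39.2 × 21.7)/(39.2 + 21.7) = 13.97 Ω.
Then V_out = V_DC · R2'/(R1 + R2') = 9.61 × 13.97/21.90 = 6.130 V.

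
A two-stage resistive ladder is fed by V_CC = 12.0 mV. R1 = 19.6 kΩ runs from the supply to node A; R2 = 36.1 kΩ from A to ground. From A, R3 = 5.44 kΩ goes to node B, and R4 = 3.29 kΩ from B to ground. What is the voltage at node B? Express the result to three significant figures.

Node A sees R2 in parallel with the series input of stage 2, R3 + R4 = 8.730 kΩ.
Effective lower resistance at A: R2 ‖ 8.730 = 7.030 kΩ.
So V_A = 12.0 × 0.2640 = 3.168 mV.
Stage 2 is unloaded, so V_B = V_A · R4/(R3+R4) = 3.168 × 3.29/8.730 = 1.194 mV.

V_B ≈ 1.19 mV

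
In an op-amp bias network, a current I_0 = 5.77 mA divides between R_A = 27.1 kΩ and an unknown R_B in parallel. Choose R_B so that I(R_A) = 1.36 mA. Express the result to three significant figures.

In a two-way split, I_A/I_0 = R_B/(R_A + R_B).
1.36/5.77 = R_B/(R_A + R_B) → R_B = R_A · (0.2357)/(1 − 0.2357) = 27.1 × 0.3084 = 8.357 kΩ.

R_B ≈ 8.36 kΩ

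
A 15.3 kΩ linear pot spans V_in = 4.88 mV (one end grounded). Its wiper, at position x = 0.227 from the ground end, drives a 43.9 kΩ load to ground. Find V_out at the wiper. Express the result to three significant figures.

V_out ≈ 1.04 mV

The pot divides into 11.83 kΩ above the wiper and 3.473 kΩ below.
(x·R_p) ‖ R_L = 3.218 kΩ.
Then V_out = V_in · 3.218/(11.83 + 3.218) = 1.044 mV.
(Unloaded: V_out = x·V_in = 1.11 mV.)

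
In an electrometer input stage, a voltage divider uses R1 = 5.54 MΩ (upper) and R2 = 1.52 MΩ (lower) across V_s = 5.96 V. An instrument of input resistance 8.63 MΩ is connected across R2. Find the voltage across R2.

The load sits in parallel with R2, giving an effective lower resistance R2' = R2·R_L/(R2+R_L) = 1.292 MΩ.
Voltage divider with the loaded lower leg: V_out = 5.96 × 1.292/(5.54 + 1.292) = 5.96 × 0.1892 = 1.127 V.

V_out ≈ 1.13 V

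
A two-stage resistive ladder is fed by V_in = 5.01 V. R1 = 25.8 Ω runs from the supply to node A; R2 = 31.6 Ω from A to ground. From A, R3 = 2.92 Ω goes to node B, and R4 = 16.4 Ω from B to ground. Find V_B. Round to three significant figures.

V_B ≈ 1.35 V

Node A sees R2 in parallel with the series input of stage 2, R3 + R4 = 19.32 Ω.
R2 ‖ (R3+R4) = 11.99 Ω.
V_A = 5.01 × 11.99/(25.8 + 11.99) = 1.590 V.
Stage 2 is unloaded, so V_B = V_A · R4/(R3+R4) = 1.590 × 16.4/19.32 = 1.349 V.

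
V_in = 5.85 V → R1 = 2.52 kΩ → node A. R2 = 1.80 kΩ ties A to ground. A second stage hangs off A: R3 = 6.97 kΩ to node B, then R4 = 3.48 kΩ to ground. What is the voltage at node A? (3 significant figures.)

V_A ≈ 2.21 V

Node A sees R2 in parallel with the series input of stage 2, R3 + R4 = 10.45 kΩ.
Effective lower resistance at A: R2 ‖ 10.45 = 1.536 kΩ.
V_A = 5.85 × 1.536/(2.52 + 1.536) = 2.215 V.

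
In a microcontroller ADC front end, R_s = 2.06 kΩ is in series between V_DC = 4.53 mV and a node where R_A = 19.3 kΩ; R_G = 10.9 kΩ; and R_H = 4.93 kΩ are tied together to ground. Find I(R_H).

I ≈ 0.536 µA

Combine the parallel branches: R_p = (1/19.3 + 1/10.9 + 1/4.93)⁻¹ = 2.887 kΩ.
V_A = 4.53 × 2.887/4.947 = 2.644 mV.
Branch current I = V_A/R_H = 2.644/4.93 = 0.5362 µA.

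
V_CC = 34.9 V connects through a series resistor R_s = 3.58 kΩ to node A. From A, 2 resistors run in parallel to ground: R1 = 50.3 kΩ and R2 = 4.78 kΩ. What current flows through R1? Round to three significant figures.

I ≈ 0.381 mA

Parallel bank: R_p = 1/(1/50.3 + 1/4.78) = 4.365 kΩ.
Node voltage V_A = V_CC · R_p/(R_s + R_p) = 34.9 × 0.5494 = 19.17 V.
Branch current I = V_A/R1 = 19.17/50.3 = 0.3812 mA.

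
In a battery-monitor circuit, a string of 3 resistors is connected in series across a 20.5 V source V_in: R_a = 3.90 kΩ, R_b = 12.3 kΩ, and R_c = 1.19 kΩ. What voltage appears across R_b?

V ≈ 14.5 V

Series total: ΣR = 3.90 + 12.3 + 1.19 = 17.39 kΩ.
V = V_in · R/ΣR = 20.5 × 0.7073 = 14.50 V.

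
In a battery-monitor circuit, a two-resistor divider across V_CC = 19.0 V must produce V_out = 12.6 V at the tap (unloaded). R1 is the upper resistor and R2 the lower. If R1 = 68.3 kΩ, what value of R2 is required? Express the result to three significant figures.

R2 ≈ 134 kΩ

V_out/V_CC = R2/(R1+R2) = 0.6632.
R2 = R1 · 0.6632/(1 − 0.6632) = 134.5 kΩ.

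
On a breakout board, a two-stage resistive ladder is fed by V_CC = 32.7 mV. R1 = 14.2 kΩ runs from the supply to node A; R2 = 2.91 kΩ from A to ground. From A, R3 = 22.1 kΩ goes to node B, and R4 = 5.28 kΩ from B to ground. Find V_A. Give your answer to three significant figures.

V_A ≈ 5.11 mV

Looking into the second stage from A: R3 + R4 = 27.38 kΩ appears in parallel with R2.
R2 ‖ (R3+R4) = 2.630 kΩ.
V_A = 32.7 × 2.630/(14.2 + 2.630) = 5.111 mV.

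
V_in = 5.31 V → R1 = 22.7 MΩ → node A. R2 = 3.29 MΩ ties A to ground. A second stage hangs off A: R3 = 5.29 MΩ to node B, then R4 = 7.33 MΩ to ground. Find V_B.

The second stage (R3 + R4 = 12.62 MΩ) loads node A in parallel with R2.
R2 ‖ (R3+R4) = 2.610 MΩ.
V_A = 5.31 × 2.610/(22.7 + 2.610) = 0.5475 V.
Stage 2 is unloaded, so V_B = V_A · R4/(R3+R4) = 0.5475 × 7.33/12.62 = 0.3180 V.

V_B ≈ 0.318 V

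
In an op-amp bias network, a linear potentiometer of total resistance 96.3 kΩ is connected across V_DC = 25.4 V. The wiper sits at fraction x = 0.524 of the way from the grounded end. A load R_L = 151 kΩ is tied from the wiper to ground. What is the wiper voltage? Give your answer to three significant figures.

V_out ≈ 11.5 V

Lower segment x·R_p = 50.46 kΩ; upper segment (1−x)·R_p = 45.84 kΩ.
(x·R_p) ‖ R_L = 37.82 kΩ.
Loaded-divider output: V_out = 25.4 × 0.4521 = 11.48 V.
(Unloaded: V_out = x·V_DC = 13.3 V.)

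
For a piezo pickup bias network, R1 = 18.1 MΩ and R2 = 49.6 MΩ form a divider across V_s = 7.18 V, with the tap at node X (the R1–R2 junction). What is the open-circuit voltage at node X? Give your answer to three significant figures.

Open-circuit (no load on X): V_th = V_s · R2/(R1 + R2) = 7.18 × 49.6/(18.10 + 49.6) = 5.260 V.

V_th ≈ 5.26 V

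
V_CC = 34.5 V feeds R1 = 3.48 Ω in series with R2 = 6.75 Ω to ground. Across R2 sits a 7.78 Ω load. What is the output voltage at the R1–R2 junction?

R2 ‖ R_L = (6.75 × 7.78)/(6.75 + 7.78) = 3.614 Ω.
Then V_out = V_CC · R2'/(R1 + R2') = 34.5 × 3.614/7.094 = 17.58 V.

V_out ≈ 17.6 V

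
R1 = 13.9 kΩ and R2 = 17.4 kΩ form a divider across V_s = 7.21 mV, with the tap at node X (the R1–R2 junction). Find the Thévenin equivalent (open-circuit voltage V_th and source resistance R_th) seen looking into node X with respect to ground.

With X open, the divider is unloaded: V_th = 7.21 × 17.4/31.30 = 4.008 mV.
With V_s suppressed (replaced by a short), R_th = R1 ‖ R2 = (13.90 × 17.4)/(13.90 + 17.4) = 7.727 kΩ.

V_th ≈ 4.01 mV, R_th ≈ 7.73 kΩ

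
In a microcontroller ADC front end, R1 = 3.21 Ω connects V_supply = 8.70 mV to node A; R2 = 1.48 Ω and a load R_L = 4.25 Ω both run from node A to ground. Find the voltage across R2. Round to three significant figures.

The load sits in parallel with R2, giving an effective lower resistance R2' = R2·R_L/(R2+R_L) = 1.098 Ω.
Voltage divider with the loaded lower leg: V_out = 8.70 × 1.098/(3.21 + 1.098) = 8.70 × 0.2548 = 2.217 mV.

V_out ≈ 2.22 mV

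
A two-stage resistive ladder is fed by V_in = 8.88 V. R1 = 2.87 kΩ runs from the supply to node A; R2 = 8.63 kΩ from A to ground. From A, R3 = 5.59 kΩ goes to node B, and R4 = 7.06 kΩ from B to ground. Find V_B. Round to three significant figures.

The second stage (R3 + R4 = 12.65 kΩ) loads node A in parallel with R2.
R2 ‖ (R3+R4) = 5.130 kΩ.
V_A = 8.88 × 5.130/(2.87 + 5.130) = 5.694 V.
V_B = V_A × 0.5581 = 3.178 V.

V_B ≈ 3.18 V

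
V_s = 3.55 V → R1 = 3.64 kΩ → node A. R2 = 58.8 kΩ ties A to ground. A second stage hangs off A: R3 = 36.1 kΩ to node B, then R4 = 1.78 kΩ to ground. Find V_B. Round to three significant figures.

Looking into the second stage from A: R3 + R4 = 37.88 kΩ appears in parallel with R2.
Effective lower resistance at A: R2 ‖ 37.88 = 23.04 kΩ.
First divider: V_A = V_s · 23.04/(3.64 + 23.04) = 3.066 V.
V_B = V_A × 0.04699 = 0.1441 V.

V_B ≈ 0.144 V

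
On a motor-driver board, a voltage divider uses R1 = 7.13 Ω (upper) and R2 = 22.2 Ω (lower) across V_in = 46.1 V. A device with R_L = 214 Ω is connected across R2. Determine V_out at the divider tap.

The load sits in parallel with R2, giving an effective lower resistance R2' = R2·R_L/(R2+R_L) = 20.11 Ω.
Now apply the divider: V_out = 46.1 × 0.7383 = 34.03 V.
(Unloaded it would be 34.9 V; the load pulls it down.)

V_out ≈ 34.0 V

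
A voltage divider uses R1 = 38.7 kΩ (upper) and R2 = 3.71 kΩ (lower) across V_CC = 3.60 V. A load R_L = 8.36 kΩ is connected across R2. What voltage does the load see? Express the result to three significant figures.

The load sits in parallel with R2, giving an effective lower resistance R2' = R2·R_L/(R2+R_L) = 2.570 kΩ.
Then V_out = V_CC · R2'/(R1 + R2') = 3.60 × 2.570/41.27 = 0.2242 V.

V_out ≈ 0.224 V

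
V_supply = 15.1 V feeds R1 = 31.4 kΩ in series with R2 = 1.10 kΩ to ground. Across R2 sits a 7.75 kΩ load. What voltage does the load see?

R2 ‖ R_L = (1.10 × 7.75)/(1.10 + 7.75) = 0.9633 kΩ.
Voltage divider with the loaded lower leg: V_out = 15.1 × 0.9633/(31.4 + 0.9633) = 15.1 × 0.02976 = 0.4494 V.

V_out ≈ 0.449 V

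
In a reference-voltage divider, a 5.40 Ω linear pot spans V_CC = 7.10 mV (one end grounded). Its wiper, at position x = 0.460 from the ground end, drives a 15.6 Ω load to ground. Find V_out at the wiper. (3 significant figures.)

Split the track: R_lower = x·R_p = 2.484 Ω, R_upper = (1−x)·R_p = 2.916 Ω.
Lower segment in parallel with the load: 2.484 ‖ 15.6 = 2.143 Ω.
Loaded-divider output: V_out = 7.10 × 0.4236 = 3.007 mV.
(Unloaded: V_out = x·V_CC = 3.27 mV.)

V_out ≈ 3.01 mV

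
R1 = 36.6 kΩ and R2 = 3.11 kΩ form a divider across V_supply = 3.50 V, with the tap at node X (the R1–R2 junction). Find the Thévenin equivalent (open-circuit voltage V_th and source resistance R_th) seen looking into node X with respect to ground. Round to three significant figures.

V_th ≈ 0.274 V, R_th ≈ 2.87 kΩ

With X open, the divider is unloaded: V_th = 3.50 × 3.11/39.71 = 0.2741 V.
Looking into X with the source shorted: R_th = R1·R2/(R1+R2) = 36.60 × 3.11/39.71 = 2.866 kΩ.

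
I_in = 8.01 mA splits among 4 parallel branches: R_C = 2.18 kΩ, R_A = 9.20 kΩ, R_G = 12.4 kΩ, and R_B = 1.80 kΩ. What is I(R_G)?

I ≈ 0.537 mA

ΣG = 1/2.18 + 1/9.20 + 1/12.4 + 1/1.80 = 1.204.
R_G takes the fraction G_k/ΣG = 0.08065/1.204 = 0.06700, so I = 8.01 × 0.06700 = 0.5367 mA.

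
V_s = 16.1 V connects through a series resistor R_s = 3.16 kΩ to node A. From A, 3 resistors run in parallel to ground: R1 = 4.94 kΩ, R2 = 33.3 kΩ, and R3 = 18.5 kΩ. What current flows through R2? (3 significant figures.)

Equivalent of the parallel group: R_p = 3.490 kΩ.
Node voltage V_A = V_s · R_p/(R_s + R_p) = 16.1 × 0.5248 = 8.450 V.
Branch current I = V_A/R2 = 8.450/33.3 = 0.2537 mA.
(Equivalently: I_total = 2.421 mA, then current-divider fraction G_k/ΣG = 0.1048.)

I ≈ 0.254 mA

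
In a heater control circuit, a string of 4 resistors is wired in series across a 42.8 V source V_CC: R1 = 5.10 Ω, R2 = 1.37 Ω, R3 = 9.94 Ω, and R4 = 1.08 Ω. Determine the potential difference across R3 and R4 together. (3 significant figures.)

Total series resistance ΣR = 5.10 + 1.37 + 9.94 + 1.08 = 17.49 Ω.
R_{R3..R4} = 9.94 + 1.08 = 11.02 Ω.
V = V_CC · R/ΣR = 42.8 × 0.6301 = 26.97 V.

V ≈ 27.0 V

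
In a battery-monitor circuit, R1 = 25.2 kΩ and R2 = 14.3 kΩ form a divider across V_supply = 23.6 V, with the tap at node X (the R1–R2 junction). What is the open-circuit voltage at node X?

V_th ≈ 8.54 V

V_th is the unloaded tap voltage: V_supply · R2/(R1+R2) = 23.6 × 0.3620 = 8.544 V.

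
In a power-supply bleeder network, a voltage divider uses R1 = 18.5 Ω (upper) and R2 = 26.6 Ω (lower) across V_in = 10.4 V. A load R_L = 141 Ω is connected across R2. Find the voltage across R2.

V_out ≈ 5.69 V

First combine the lower leg with the load: R2 ‖ R_L = 22.38 Ω.
Voltage divider with the loaded lower leg: V_out = 10.4 × 22.38/(18.5 + 22.38) = 10.4 × 0.5474 = 5.693 V.
(Unloaded it would be 6.13 V; the load pulls it down.)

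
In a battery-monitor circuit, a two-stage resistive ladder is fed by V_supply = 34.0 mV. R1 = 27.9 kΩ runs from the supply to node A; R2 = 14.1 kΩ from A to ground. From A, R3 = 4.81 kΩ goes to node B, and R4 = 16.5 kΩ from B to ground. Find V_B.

The second stage (R3 + R4 = 21.31 kΩ) loads node A in parallel with R2.
R2 ‖ (R3+R4) = 8.485 kΩ.
V_A = 34.0 × 8.485/(27.9 + 8.485) = 7.929 mV.
Stage 2 is unloaded, so V_B = V_A · R4/(R3+R4) = 7.929 × 16.5/21.31 = 6.139 mV.

V_B ≈ 6.14 mV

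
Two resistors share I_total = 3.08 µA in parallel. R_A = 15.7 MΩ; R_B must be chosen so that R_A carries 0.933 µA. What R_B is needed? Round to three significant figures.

R_B ≈ 6.82 MΩ

Two-branch current divider: I_A = I_total · R_B/(R_A + R_B).
With f = 0.3029, R_B = R_A · f/(1−f) = 15.7 × 0.4346 = 6.823 MΩ.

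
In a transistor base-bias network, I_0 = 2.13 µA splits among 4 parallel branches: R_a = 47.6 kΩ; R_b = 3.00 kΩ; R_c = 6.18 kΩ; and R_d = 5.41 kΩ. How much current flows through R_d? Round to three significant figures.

I ≈ 0.562 µA

ΣG = 1/47.6 + 1/3.00 + 1/6.18 + 1/5.41 = 0.7010.
Current divider: I(R_d) = I_0 · G_k/ΣG = 2.13 × (0.1848/0.7010) = 2.13 × 0.2637 = 0.5617 µA.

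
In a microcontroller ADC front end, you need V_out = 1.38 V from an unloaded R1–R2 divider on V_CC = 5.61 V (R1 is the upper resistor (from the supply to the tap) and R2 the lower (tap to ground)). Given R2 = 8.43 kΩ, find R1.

R1 ≈ 25.8 kΩ

The divider ratio is R2/(R1+R2) = 1.38/5.61 = 0.2460.
R1 = R2·(1/k − 1) = 8.43 × 3.065 = 25.84 kΩ.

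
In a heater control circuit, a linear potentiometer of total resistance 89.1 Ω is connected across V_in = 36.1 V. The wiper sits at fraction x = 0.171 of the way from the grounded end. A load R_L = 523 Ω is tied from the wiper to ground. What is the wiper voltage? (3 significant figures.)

V_out ≈ 6.03 V

The pot divides into 73.86 Ω above the wiper and 15.24 Ω below.
R_L loads the lower segment: effective lower R = 14.80 Ω.
V_out = 36.1 × 14.80/(73.86 + 14.80) = 6.028 V.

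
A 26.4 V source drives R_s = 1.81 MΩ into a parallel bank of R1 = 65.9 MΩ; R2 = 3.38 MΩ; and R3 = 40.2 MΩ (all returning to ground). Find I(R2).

I ≈ 4.86 µA

Parallel bank: R_p = 1/(1/65.9 + 1/3.38 + 1/40.2) = 2.977 MΩ.
V_A by voltage divider: V_A = 26.4 × 2.977/(1.81 + 2.977) = 16.42 V.
Branch current I = V_A/R2 = 16.42/3.38 = 4.857 µA.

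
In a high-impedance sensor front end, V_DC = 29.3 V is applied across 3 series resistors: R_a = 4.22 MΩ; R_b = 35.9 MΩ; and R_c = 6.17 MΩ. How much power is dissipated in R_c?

ΣR = 46.29 MΩ → I = 29.3/46.29 = 0.6330 µA.
P(R_c) = I²·R_c = (0.6330)² × 6.17 = 2.472 µW.

P ≈ 2.47 µW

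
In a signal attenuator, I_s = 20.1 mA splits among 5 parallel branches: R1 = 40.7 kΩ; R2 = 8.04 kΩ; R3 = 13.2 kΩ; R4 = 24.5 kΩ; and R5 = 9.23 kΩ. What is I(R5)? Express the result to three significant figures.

Total conductance ΣG = 1/40.7 + 1/8.04 + 1/13.2 + 1/24.5 + 1/9.23 = 0.3739 (units of 1/kΩ).
Current divider: I(R5) = I_s · G_k/ΣG = 20.1 × (0.1083/0.3739) = 20.1 × 0.2898 = 5.825 mA.

I ≈ 5.82 mA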